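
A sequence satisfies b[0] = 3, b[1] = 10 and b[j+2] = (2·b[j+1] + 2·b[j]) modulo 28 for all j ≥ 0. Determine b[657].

Computing terms: b[0] = 3, b[1] = 10, b[2] = 26, b[3] = 16, b[4] = 0, b[5] = 4, b[6] = 8, b[7] = 24, b[8] = 8, b[9] = 8, b[10] = 4, b[11] = 24, b[12] = 0, b[13] = 20, b[14] = 12, b[15] = 8, b[16] = 12, b[17] = 12, b[18] = 20, b[19] = 8, b[20] = 0, b[21] = 16, b[22] = 4, b[23] = 12, b[24] = 4, b[25] = 4, b[26] = 16, b[27] = 12, b[28] = 0, b[29] = 24, b[30] = 20, b[31] = 4, b[32] = 20, b[33] = 20, b[34] = 24, b[35] = 4, b[36] = 0, b[37] = 8, b[38] = 16, b[39] = 20, b[40] = 16, b[41] = 16, b[42] = 8, b[43] = 20, b[44] = 0, b[45] = 12, b[46] = 24, b[47] = 16, b[48] = 24, b[49] = 24, b[50] = 12, b[51] = 16, b[52] = 0.
Since (b[51], b[52]) = (b[3], b[4]) = (16, 0) (two consecutive terms determine the rest), the sequence is eventually periodic: after a pre-period of length 3 it cycles with period 48.
For j ≥ 3, b[j] depends only on (j - 3) mod 48. (657 - 3) mod 48 = 30, so b[657] = b[33] = 20.

20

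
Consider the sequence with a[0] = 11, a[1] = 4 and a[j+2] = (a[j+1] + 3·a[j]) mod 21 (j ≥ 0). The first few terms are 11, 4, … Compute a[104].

a[0] = 11; a[1] = 4; a[2] = 16; a[3] = 7; a[4] = 13; a[5] = 13; a[6] = 10; a[7] = 7; a[8] = 16; a[9] = 16; a[10] = 1; a[11] = 7; a[12] = 10; a[13] = 10; a[14] = 19; a[15] = 7; a[16] = 1; a[17] = 1; a[18] = 4; a[19] = 7; a[20] = 19; a[21] = 19; a[22] = 13; a[23] = 7; a[24] = 4; a[25] = 4; a[26] = 16.
Since (a[25], a[26]) = (a[1], a[2]) = (4, 16) (two consecutive terms determine the rest), the sequence is eventually periodic: after a pre-period of length 1 it cycles with period 24.
For j ≥ 1, a[j] depends only on (j - 1) mod 24. (104 - 1) mod 24 = 7, so a[104] = a[8] = 16.

16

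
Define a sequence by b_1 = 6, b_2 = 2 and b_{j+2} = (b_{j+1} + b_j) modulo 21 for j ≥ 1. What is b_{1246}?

Computing terms: b_1 = 6; b_2 = 2; b_3 = 8; b_4 = 10; b_5 = 18; b_6 = 7; b_7 = 4; b_8 = 11; b_9 = 15; b_{10} = 5; b_{11} = 20; b_{12} = 4; b_{13} = 3; b_{14} = 7; b_{15} = 10; b_{16} = 17; b_{17} = 6; b_{18} = 2.
The sequence repeats with period 16.
So b_{1246} = b_{1 + ((1246-1) mod 16)} = b_{14} = 7.

7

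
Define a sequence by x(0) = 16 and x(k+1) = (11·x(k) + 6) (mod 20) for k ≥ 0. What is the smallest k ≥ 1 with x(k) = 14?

3

Listing terms: x(0) = 16, x(1) = 2, x(2) = 8, x(3) = 14, x(4) = 0, x(5) = 6, x(6) = 12, x(7) = 18, x(8) = 4, x(9) = 10, x(10) = 16.
The sequence repeats with period 10.
The value 14 first appears (with k ≥ 1) at x(3).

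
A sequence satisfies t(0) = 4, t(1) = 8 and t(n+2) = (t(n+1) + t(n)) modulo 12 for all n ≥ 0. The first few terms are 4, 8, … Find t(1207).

Computing terms: t(0) = 4,  t(1) = 8,  t(2) = 0,  t(3) = 8,  t(4) = 8,  t(5) = 4,  t(6) = 0,  t(7) = 4,  t(8) = 4,  t(9) = 8.
Since (t(8), t(9)) = (t(0), t(1)) = (4, 8) (two consecutive terms determine the rest), the sequence is periodic with period 8.
(1207 - 0) mod 8 = 7, so t(1207) = t(7) = 4.

4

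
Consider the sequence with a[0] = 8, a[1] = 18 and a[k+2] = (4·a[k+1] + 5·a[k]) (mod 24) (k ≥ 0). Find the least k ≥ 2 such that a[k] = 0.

We have a[0] = 8,  a[1] = 18,  a[2] = 16,  a[3] = 10,  a[4] = 0,  a[5] = 2,  a[6] = 8,  a[7] = 18.
The sequence repeats with period 6.
The value 0 first appears (with k ≥ 2) at a[4].

4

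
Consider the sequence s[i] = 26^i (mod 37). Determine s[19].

Computing terms: s[1] = 26, s[2] = 10, s[3] = 1, s[4] = 26.
The sequence repeats with period 3.
So s[19] = s[1 + ((19-1) mod 3)] = s[1] = 26.

26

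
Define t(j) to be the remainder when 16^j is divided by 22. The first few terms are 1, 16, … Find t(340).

Computing terms: t(0) = 1, t(1) = 16, t(2) = 14, t(3) = 4, t(4) = 20, t(5) = 12, t(6) = 16.
Since t(6) = t(1) = 16, the sequence is eventually periodic: after a pre-period of length 1 it cycles with period 5.
For j ≥ 1, t(j) depends only on (j - 1) mod 5. (340 - 1) mod 5 = 4, so t(340) = t(5) = 12.

12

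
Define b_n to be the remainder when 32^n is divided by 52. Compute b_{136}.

48

Computing terms: b_0 = 1, b_1 = 32, b_2 = 36, b_3 = 8, b_4 = 48, b_5 = 28, b_6 = 12, b_7 = 20, b_8 = 16, b_9 = 44, b_{10} = 4, b_{11} = 24, b_{12} = 40, b_{13} = 32.
Since b_{13} = b_1 = 32, the sequence is eventually periodic: after a pre-period of length 1 it cycles with period 12.
For n ≥ 1, b_n depends only on (n - 1) mod 12. (136 - 1) mod 12 = 3, so b_{136} = b_4 = 48.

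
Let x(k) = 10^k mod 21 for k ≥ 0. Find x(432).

1

We have x(0) = 1,  x(1) = 10,  x(2) = 16,  x(3) = 13,  x(4) = 4,  x(5) = 19,  x(6) = 1.
The sequence repeats with period 6.
(432 - 0) mod 6 = 0, so x(432) = x(0) = 1.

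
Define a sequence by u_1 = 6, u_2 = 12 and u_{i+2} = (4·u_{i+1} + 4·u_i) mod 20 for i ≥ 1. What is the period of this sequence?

We have u_1 = 6, u_2 = 12, u_3 = 12, u_4 = 16, u_5 = 12, u_6 = 12.
Since (u_5, u_6) = (u_2, u_3) = (12, 12) (two consecutive terms determine the rest), the sequence is eventually periodic: after a pre-period of length 1 it cycles with period 3.

3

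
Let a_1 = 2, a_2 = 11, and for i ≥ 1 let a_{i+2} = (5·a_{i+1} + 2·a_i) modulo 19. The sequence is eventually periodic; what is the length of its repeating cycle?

45

We have a_1 = 2,  a_2 = 11,  a_3 = 2,  a_4 = 13,  a_5 = 12,  a_6 = 10,  a_7 = 17,  a_8 = 10,  a_9 = 8,  a_{10} = 3,  a_{11} = 12,  a_{12} = 9,  a_{13} = 12,  a_{14} = 2,  a_{15} = 15,  a_{16} = 3,  a_{17} = 7,  a_{18} = 3,  a_{19} = 10,  a_{20} = 18,  a_{21} = 15,  a_{22} = 16,  a_{23} = 15,  a_{24} = 12,  a_{25} = 14,  a_{26} = 18,  a_{27} = 4,  a_{28} = 18,  a_{29} = 3,  a_{30} = 13,  a_{31} = 14,  a_{32} = 1,  a_{33} = 14,  a_{34} = 15,  a_{35} = 8,  a_{36} = 13,  a_{37} = 5,  a_{38} = 13,  a_{39} = 18,  a_{40} = 2,  a_{41} = 8,  a_{42} = 6,  a_{43} = 8,  a_{44} = 14,  a_{45} = 10,  a_{46} = 2,  a_{47} = 11.
Since (a_{46}, a_{47}) = (a_1, a_2) = (2, 11) (two consecutive terms determine the rest), the sequence is periodic with period 45.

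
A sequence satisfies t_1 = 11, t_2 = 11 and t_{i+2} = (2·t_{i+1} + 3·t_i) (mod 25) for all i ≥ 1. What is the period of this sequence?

Listing terms: t_1 = 11,  t_2 = 11,  t_3 = 5,  t_4 = 18,  t_5 = 1,  t_6 = 6,  t_7 = 15,  t_8 = 23,  t_9 = 16,  t_{10} = 1,  t_{11} = 0,  t_{12} = 3,  t_{13} = 6,  t_{14} = 21,  t_{15} = 10,  t_{16} = 8,  t_{17} = 21,  t_{18} = 16,  t_{19} = 20,  t_{20} = 13,  t_{21} = 11,  t_{22} = 11.
The sequence repeats with period 20.

20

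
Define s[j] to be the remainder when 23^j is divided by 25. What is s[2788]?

Computing terms: s[1] = 23; s[2] = 4; s[3] = 17; s[4] = 16; s[5] = 18; s[6] = 14; s[7] = 22; s[8] = 6; s[9] = 13; s[10] = 24; s[11] = 2; s[12] = 21; s[13] = 8; s[14] = 9; s[15] = 7; s[16] = 11; s[17] = 3; s[18] = 19; s[19] = 12; s[20] = 1; s[21] = 23.
Since s[21] = s[1] = 23, the sequence is periodic with period 20.
(2788 - 1) mod 20 = 7, so s[2788] = s[8] = 6.

6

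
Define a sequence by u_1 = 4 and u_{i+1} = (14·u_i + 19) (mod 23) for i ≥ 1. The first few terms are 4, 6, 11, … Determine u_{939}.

1

We have u_1 = 4,  u_2 = 6,  u_3 = 11,  u_4 = 12,  u_5 = 3,  u_6 = 15,  u_7 = 22,  u_8 = 5,  u_9 = 20,  u_{10} = 0,  u_{11} = 19,  u_{12} = 9,  u_{13} = 7,  u_{14} = 2,  u_{15} = 1,  u_{16} = 10,  u_{17} = 21,  u_{18} = 14,  u_{19} = 8,  u_{20} = 16,  u_{21} = 13,  u_{22} = 17,  u_{23} = 4.
The sequence repeats with period 22.
So u_{939} = u_{1 + ((939-1) mod 22)} = u_{15} = 1.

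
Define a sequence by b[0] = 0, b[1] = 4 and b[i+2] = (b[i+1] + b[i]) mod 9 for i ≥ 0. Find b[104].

b[0] = 0; b[1] = 4; b[2] = 4; b[3] = 8; b[4] = 3; b[5] = 2; b[6] = 5; b[7] = 7; b[8] = 3; b[9] = 1; b[10] = 4; b[11] = 5; b[12] = 0; b[13] = 5; b[14] = 5; b[15] = 1; b[16] = 6; b[17] = 7; b[18] = 4; b[19] = 2; b[20] = 6; b[21] = 8; b[22] = 5; b[23] = 4; b[24] = 0; b[25] = 4.
Since (b[24], b[25]) = (b[0], b[1]) = (0, 4) (two consecutive terms determine the rest), the sequence is periodic with period 24.
(104 - 0) mod 24 = 8, so b[104] = b[8] = 3.

3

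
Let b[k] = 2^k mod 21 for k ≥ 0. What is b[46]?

16

We have b[0] = 1,  b[1] = 2,  b[2] = 4,  b[3] = 8,  b[4] = 16,  b[5] = 11,  b[6] = 1.
The sequence repeats with period 6.
(46 - 0) mod 6 = 4, so b[46] = b[4] = 16.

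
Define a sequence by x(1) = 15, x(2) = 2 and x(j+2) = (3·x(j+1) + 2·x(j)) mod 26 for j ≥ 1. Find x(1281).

6

Listing terms: x(1) = 15, x(2) = 2, x(3) = 10, x(4) = 8, x(5) = 18, x(6) = 18, x(7) = 12, x(8) = 20, x(9) = 6, x(10) = 6, x(11) = 4, x(12) = 24, x(13) = 2, x(14) = 2, x(15) = 10.
Since (x(14), x(15)) = (x(2), x(3)) = (2, 10) (two consecutive terms determine the rest), the sequence is eventually periodic: after a pre-period of length 1 it cycles with period 12.
For j ≥ 2, x(j) depends only on (j - 2) mod 12. (1281 - 2) mod 12 = 7, so x(1281) = x(9) = 6.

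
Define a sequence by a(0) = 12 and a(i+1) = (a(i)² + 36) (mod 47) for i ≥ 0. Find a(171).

Listing terms: a(0) = 12, a(1) = 39, a(2) = 6, a(3) = 25, a(4) = 3, a(5) = 45, a(6) = 40, a(7) = 38, a(8) = 23, a(9) = 1, a(10) = 37, a(11) = 42, a(12) = 14, a(13) = 44, a(14) = 45.
Since a(14) = a(5) = 45, the sequence is eventually periodic: after a pre-period of length 5 it cycles with period 9.
For i ≥ 5, a(i) depends only on (i - 5) mod 9. (171 - 5) mod 9 = 4, so a(171) = a(9) = 1.

1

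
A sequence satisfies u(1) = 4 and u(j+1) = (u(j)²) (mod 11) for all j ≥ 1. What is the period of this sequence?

Listing terms: u(1) = 4, u(2) = 5, u(3) = 3, u(4) = 9, u(5) = 4.
The sequence repeats with period 4.

4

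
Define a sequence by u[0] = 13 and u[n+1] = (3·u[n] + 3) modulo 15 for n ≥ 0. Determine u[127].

u[0] = 13; u[1] = 12; u[2] = 9; u[3] = 0; u[4] = 3; u[5] = 12.
Since u[5] = u[1] = 12, the sequence is eventually periodic: after a pre-period of length 1 it cycles with period 4.
For n ≥ 1, u[n] depends only on (n - 1) mod 4. (127 - 1) mod 4 = 2, so u[127] = u[3] = 0.

0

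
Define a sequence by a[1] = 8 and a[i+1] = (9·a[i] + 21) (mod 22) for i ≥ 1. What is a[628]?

a[1] = 8, a[2] = 5, a[3] = 0, a[4] = 21, a[5] = 12, a[6] = 19, a[7] = 16, a[8] = 11, a[9] = 10, a[10] = 1, a[11] = 8.
The sequence repeats with period 10.
(628 - 1) mod 10 = 7, so a[628] = a[8] = 11.

11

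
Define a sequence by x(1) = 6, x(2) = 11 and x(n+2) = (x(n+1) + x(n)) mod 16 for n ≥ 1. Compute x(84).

13

Listing terms: x(1) = 6, x(2) = 11, x(3) = 1, x(4) = 12, x(5) = 13, x(6) = 9, x(7) = 6, x(8) = 15, x(9) = 5, x(10) = 4, x(11) = 9, x(12) = 13, x(13) = 6, x(14) = 3, x(15) = 9, x(16) = 12, x(17) = 5, x(18) = 1, x(19) = 6, x(20) = 7, x(21) = 13, x(22) = 4, x(23) = 1, x(24) = 5, x(25) = 6, x(26) = 11.
The sequence repeats with period 24.
So x(84) = x(1 + ((84-1) mod 24)) = x(12) = 13.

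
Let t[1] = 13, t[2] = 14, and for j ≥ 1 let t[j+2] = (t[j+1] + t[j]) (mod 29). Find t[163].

Computing terms: t[1] = 13; t[2] = 14; t[3] = 27; t[4] = 12; t[5] = 10; t[6] = 22; t[7] = 3; t[8] = 25; t[9] = 28; t[10] = 24; t[11] = 23; t[12] = 18; t[13] = 12; t[14] = 1; t[15] = 13; t[16] = 14.
Since (t[15], t[16]) = (t[1], t[2]) = (13, 14) (two consecutive terms determine the rest), the sequence is periodic with period 14.
So t[163] = t[1 + ((163-1) mod 14)] = t[9] = 28.

28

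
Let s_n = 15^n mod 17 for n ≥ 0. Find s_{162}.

s_0 = 1,  s_1 = 15,  s_2 = 4,  s_3 = 9,  s_4 = 16,  s_5 = 2,  s_6 = 13,  s_7 = 8,  s_8 = 1.
The sequence repeats with period 8.
(162 - 0) mod 8 = 2, so s_{162} = s_2 = 4.

4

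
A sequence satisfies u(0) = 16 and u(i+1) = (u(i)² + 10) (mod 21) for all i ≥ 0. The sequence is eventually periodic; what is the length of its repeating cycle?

3

u(0) = 16,  u(1) = 14,  u(2) = 17,  u(3) = 5,  u(4) = 14.
Since u(4) = u(1) = 14, the sequence is eventually periodic: after a pre-period of length 1 it cycles with period 3.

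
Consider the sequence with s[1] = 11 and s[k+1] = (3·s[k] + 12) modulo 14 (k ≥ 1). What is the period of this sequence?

6

s[1] = 11; s[2] = 3; s[3] = 7; s[4] = 5; s[5] = 13; s[6] = 9; s[7] = 11.
The sequence repeats with period 6.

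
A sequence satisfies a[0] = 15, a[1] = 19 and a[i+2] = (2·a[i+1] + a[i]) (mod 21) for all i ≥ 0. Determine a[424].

9

Computing terms: a[0] = 15; a[1] = 19; a[2] = 11; a[3] = 20; a[4] = 9; a[5] = 17; a[6] = 1; a[7] = 19; a[8] = 18; a[9] = 13; a[10] = 2; a[11] = 17; a[12] = 15; a[13] = 5; a[14] = 4; a[15] = 13; a[16] = 9; a[17] = 10; a[18] = 8; a[19] = 5; a[20] = 18; a[21] = 20; a[22] = 16; a[23] = 10; a[24] = 15; a[25] = 19.
The sequence repeats with period 24.
(424 - 0) mod 24 = 16, so a[424] = a[16] = 9.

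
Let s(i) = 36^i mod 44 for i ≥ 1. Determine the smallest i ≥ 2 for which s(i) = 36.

s(1) = 36, s(2) = 20, s(3) = 16, s(4) = 4, s(5) = 12, s(6) = 36.
Since s(6) = s(1) = 36, the sequence is periodic with period 5.
The value 36 next appears (with i ≥ 2) at s(6).

6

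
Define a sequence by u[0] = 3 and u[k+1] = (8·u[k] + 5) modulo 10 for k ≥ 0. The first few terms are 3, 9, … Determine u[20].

Listing terms: u[0] = 3,  u[1] = 9,  u[2] = 7,  u[3] = 1,  u[4] = 3.
The sequence repeats with period 4.
(20 - 0) mod 4 = 0, so u[20] = u[0] = 3.

3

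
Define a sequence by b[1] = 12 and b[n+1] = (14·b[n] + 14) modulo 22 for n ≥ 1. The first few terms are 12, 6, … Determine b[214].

0

b[1] = 12,  b[2] = 6,  b[3] = 10,  b[4] = 0,  b[5] = 14,  b[6] = 12.
The sequence repeats with period 5.
So b[214] = b[1 + ((214-1) mod 5)] = b[4] = 0.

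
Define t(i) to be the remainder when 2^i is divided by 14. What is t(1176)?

We have t(0) = 1, t(1) = 2, t(2) = 4, t(3) = 8, t(4) = 2.
Since t(4) = t(1) = 2, the sequence is eventually periodic: after a pre-period of length 1 it cycles with period 3.
For i ≥ 1, t(i) depends only on (i - 1) mod 3. (1176 - 1) mod 3 = 2, so t(1176) = t(3) = 8.

8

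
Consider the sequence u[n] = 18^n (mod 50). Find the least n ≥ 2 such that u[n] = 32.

We have u[1] = 18; u[2] = 24; u[3] = 32; u[4] = 26; u[5] = 18.
The sequence repeats with period 4.
The value 32 first appears (with n ≥ 2) at u[3].

3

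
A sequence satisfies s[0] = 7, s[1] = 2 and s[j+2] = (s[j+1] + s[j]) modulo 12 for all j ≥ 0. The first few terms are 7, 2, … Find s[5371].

Computing terms: s[0] = 7,  s[1] = 2,  s[2] = 9,  s[3] = 11,  s[4] = 8,  s[5] = 7,  s[6] = 3,  s[7] = 10,  s[8] = 1,  s[9] = 11,  s[10] = 0,  s[11] = 11,  s[12] = 11,  s[13] = 10,  s[14] = 9,  s[15] = 7,  s[16] = 4,  s[17] = 11,  s[18] = 3,  s[19] = 2,  s[20] = 5,  s[21] = 7,  s[22] = 0,  s[23] = 7,  s[24] = 7,  s[25] = 2.
The sequence repeats with period 24.
(5371 - 0) mod 24 = 19, so s[5371] = s[19] = 2.

2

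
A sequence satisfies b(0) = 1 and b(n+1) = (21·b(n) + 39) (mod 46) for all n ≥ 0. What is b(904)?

11

Computing terms: b(0) = 1; b(1) = 14; b(2) = 11; b(3) = 40; b(4) = 5; b(5) = 6; b(6) = 27; b(7) = 8; b(8) = 23; b(9) = 16; b(10) = 7; b(11) = 2; b(12) = 35; b(13) = 38; b(14) = 9; b(15) = 44; b(16) = 43; b(17) = 22; b(18) = 41; b(19) = 26; b(20) = 33; b(21) = 42; b(22) = 1.
The sequence repeats with period 22.
So b(904) = b(0 + ((904-0) mod 22)) = b(2) = 11.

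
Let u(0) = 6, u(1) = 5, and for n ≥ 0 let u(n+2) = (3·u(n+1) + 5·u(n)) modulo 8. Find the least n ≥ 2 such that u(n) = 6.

u(0) = 6; u(1) = 5; u(2) = 5; u(3) = 0; u(4) = 1; u(5) = 3; u(6) = 6; u(7) = 1; u(8) = 1; u(9) = 0; u(10) = 5; u(11) = 7; u(12) = 6; u(13) = 5.
Since (u(12), u(13)) = (u(0), u(1)) = (6, 5) (two consecutive terms determine the rest), the sequence is periodic with period 12.
The value 6 first appears (with n ≥ 2) at u(6).

6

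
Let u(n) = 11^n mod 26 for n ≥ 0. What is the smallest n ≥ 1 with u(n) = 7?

5

We have u(0) = 1,  u(1) = 11,  u(2) = 17,  u(3) = 5,  u(4) = 3,  u(5) = 7,  u(6) = 25,  u(7) = 15,  u(8) = 9,  u(9) = 21,  u(10) = 23,  u(11) = 19,  u(12) = 1.
Since u(12) = u(0) = 1, the sequence is periodic with period 12.
The value 7 first appears (with n ≥ 1) at u(5).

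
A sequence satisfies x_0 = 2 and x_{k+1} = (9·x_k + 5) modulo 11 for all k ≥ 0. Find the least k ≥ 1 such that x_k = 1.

x_0 = 2,  x_1 = 1,  x_2 = 3,  x_3 = 10,  x_4 = 7,  x_5 = 2.
Since x_5 = x_0 = 2, the sequence is periodic with period 5.
The value 1 first appears (with k ≥ 1) at x_1.

1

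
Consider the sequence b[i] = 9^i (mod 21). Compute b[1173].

15

Computing terms: b[1] = 9, b[2] = 18, b[3] = 15, b[4] = 9.
Since b[4] = b[1] = 9, the sequence is periodic with period 3.
So b[1173] = b[1 + ((1173-1) mod 3)] = b[3] = 15.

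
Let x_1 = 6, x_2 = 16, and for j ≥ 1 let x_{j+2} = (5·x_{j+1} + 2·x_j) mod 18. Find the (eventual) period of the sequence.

We have x_1 = 6; x_2 = 16; x_3 = 2; x_4 = 6; x_5 = 16.
Since (x_4, x_5) = (x_1, x_2) = (6, 16) (two consecutive terms determine the rest), the sequence is periodic with period 3.

3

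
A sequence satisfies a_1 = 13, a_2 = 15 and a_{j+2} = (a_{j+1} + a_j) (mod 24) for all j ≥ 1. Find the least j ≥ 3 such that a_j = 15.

10

Listing terms: a_1 = 13; a_2 = 15; a_3 = 4; a_4 = 19; a_5 = 23; a_6 = 18; a_7 = 17; a_8 = 11; a_9 = 4; a_{10} = 15; a_{11} = 19; a_{12} = 10; a_{13} = 5; a_{14} = 15; a_{15} = 20; a_{16} = 11; a_{17} = 7; a_{18} = 18; a_{19} = 1; a_{20} = 19; a_{21} = 20; a_{22} = 15; a_{23} = 11; a_{24} = 2; a_{25} = 13; a_{26} = 15.
The sequence repeats with period 24.
The value 15 first appears (with j ≥ 3) at a_{10}.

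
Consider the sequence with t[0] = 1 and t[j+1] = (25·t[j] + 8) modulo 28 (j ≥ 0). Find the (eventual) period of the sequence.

3

Listing terms: t[0] = 1,  t[1] = 5,  t[2] = 21,  t[3] = 1.
Since t[3] = t[0] = 1, the sequence is periodic with period 3.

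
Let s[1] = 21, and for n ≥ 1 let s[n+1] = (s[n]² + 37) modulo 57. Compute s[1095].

Computing terms: s[1] = 21; s[2] = 22; s[3] = 8; s[4] = 44; s[5] = 35; s[6] = 8.
Since s[6] = s[3] = 8, the sequence is eventually periodic: after a pre-period of length 2 it cycles with period 3.
For n ≥ 3, s[n] depends only on (n - 3) mod 3. (1095 - 3) mod 3 = 0, so s[1095] = s[3] = 8.

8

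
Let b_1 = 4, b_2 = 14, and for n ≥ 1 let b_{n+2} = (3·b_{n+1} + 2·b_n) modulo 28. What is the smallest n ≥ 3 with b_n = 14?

10

Listing terms: b_1 = 4, b_2 = 14, b_3 = 22, b_4 = 10, b_5 = 18, b_6 = 18, b_7 = 6, b_8 = 26, b_9 = 6, b_{10} = 14, b_{11} = 26, b_{12} = 22, b_{13} = 6, b_{14} = 6, b_{15} = 2, b_{16} = 18, b_{17} = 2, b_{18} = 14, b_{19} = 18, b_{20} = 26, b_{21} = 2, b_{22} = 2, b_{23} = 10, b_{24} = 6, b_{25} = 10, b_{26} = 14, b_{27} = 6, b_{28} = 18, b_{29} = 10, b_{30} = 10, b_{31} = 22, b_{32} = 2, b_{33} = 22, b_{34} = 14, b_{35} = 2, b_{36} = 6, b_{37} = 22, b_{38} = 22, b_{39} = 26, b_{40} = 10, b_{41} = 26, b_{42} = 14, b_{43} = 10, b_{44} = 2, b_{45} = 26, b_{46} = 26, b_{47} = 18, b_{48} = 22, b_{49} = 18, b_{50} = 14, b_{51} = 22.
Since (b_{50}, b_{51}) = (b_2, b_3) = (14, 22) (two consecutive terms determine the rest), the sequence is eventually periodic: after a pre-period of length 1 it cycles with period 48.
The value 14 first appears (with n ≥ 3) at b_{10}.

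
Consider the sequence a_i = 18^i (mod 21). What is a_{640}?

Listing terms: a_0 = 1,  a_1 = 18,  a_2 = 9,  a_3 = 15,  a_4 = 18.
Since a_4 = a_1 = 18, the sequence is eventually periodic: after a pre-period of length 1 it cycles with period 3.
For i ≥ 1, a_i depends only on (i - 1) mod 3. (640 - 1) mod 3 = 0, so a_{640} = a_1 = 18.

18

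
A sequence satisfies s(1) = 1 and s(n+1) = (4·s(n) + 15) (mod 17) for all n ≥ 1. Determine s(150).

We have s(1) = 1,  s(2) = 2,  s(3) = 6,  s(4) = 5,  s(5) = 1.
The sequence repeats with period 4.
(150 - 1) mod 4 = 1, so s(150) = s(2) = 2.

2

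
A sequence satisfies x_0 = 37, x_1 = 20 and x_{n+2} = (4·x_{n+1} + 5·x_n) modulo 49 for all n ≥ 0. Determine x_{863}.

Computing terms: x_0 = 37, x_1 = 20, x_2 = 20, x_3 = 33, x_4 = 36, x_5 = 15, x_6 = 44, x_7 = 6, x_8 = 48, x_9 = 26, x_{10} = 1, x_{11} = 36, x_{12} = 2, x_{13} = 41, x_{14} = 27, x_{15} = 19, x_{16} = 15, x_{17} = 8, x_{18} = 9, x_{19} = 27, x_{20} = 6, x_{21} = 12, x_{22} = 29, x_{23} = 29, x_{24} = 16, x_{25} = 13, x_{26} = 34, x_{27} = 5, x_{28} = 43, x_{29} = 1, x_{30} = 23, x_{31} = 48, x_{32} = 13, x_{33} = 47, x_{34} = 8, x_{35} = 22, x_{36} = 30, x_{37} = 34, x_{38} = 41, x_{39} = 40, x_{40} = 22, x_{41} = 43, x_{42} = 37, x_{43} = 20.
The sequence repeats with period 42.
(863 - 0) mod 42 = 23, so x_{863} = x_{23} = 29.

29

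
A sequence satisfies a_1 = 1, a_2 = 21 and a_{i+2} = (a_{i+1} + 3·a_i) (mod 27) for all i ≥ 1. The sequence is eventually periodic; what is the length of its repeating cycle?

3

We have a_1 = 1, a_2 = 21, a_3 = 24, a_4 = 6, a_5 = 24, a_6 = 15, a_7 = 6, a_8 = 24.
Since (a_7, a_8) = (a_4, a_5) = (6, 24) (two consecutive terms determine the rest), the sequence is eventually periodic: after a pre-period of length 3 it cycles with period 3.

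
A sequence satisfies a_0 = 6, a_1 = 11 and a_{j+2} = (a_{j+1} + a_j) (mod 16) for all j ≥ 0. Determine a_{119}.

5

a_0 = 6; a_1 = 11; a_2 = 1; a_3 = 12; a_4 = 13; a_5 = 9; a_6 = 6; a_7 = 15; a_8 = 5; a_9 = 4; a_{10} = 9; a_{11} = 13; a_{12} = 6; a_{13} = 3; a_{14} = 9; a_{15} = 12; a_{16} = 5; a_{17} = 1; a_{18} = 6; a_{19} = 7; a_{20} = 13; a_{21} = 4; a_{22} = 1; a_{23} = 5; a_{24} = 6; a_{25} = 11.
Since (a_{24}, a_{25}) = (a_0, a_1) = (6, 11) (two consecutive terms determine the rest), the sequence is periodic with period 24.
(119 - 0) mod 24 = 23, so a_{119} = a_{23} = 5.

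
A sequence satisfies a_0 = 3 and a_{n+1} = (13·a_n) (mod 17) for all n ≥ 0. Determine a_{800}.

Computing terms: a_0 = 3, a_1 = 5, a_2 = 14, a_3 = 12, a_4 = 3.
The sequence repeats with period 4.
(800 - 0) mod 4 = 0, so a_{800} = a_0 = 3.

3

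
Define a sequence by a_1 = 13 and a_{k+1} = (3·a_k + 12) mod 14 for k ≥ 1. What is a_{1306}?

Computing terms: a_1 = 13; a_2 = 9; a_3 = 11; a_4 = 3; a_5 = 7; a_6 = 5; a_7 = 13.
Since a_7 = a_1 = 13, the sequence is periodic with period 6.
(1306 - 1) mod 6 = 3, so a_{1306} = a_4 = 3.

3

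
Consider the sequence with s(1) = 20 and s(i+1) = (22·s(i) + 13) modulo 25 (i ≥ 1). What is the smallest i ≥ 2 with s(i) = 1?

We have s(1) = 20,  s(2) = 3,  s(3) = 4,  s(4) = 1,  s(5) = 10,  s(6) = 8,  s(7) = 14,  s(8) = 21,  s(9) = 0,  s(10) = 13,  s(11) = 24,  s(12) = 16,  s(13) = 15,  s(14) = 18,  s(15) = 9,  s(16) = 11,  s(17) = 5,  s(18) = 23,  s(19) = 19,  s(20) = 6,  s(21) = 20.
Since s(21) = s(1) = 20, the sequence is periodic with period 20.
The value 1 first appears (with i ≥ 2) at s(4).

4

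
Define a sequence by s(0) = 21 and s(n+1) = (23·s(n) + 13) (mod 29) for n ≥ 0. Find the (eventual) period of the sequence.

7

Listing terms: s(0) = 21; s(1) = 3; s(2) = 24; s(3) = 14; s(4) = 16; s(5) = 4; s(6) = 18; s(7) = 21.
Since s(7) = s(0) = 21, the sequence is periodic with period 7.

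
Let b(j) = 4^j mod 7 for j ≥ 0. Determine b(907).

4

We have b(0) = 1,  b(1) = 4,  b(2) = 2,  b(3) = 1.
The sequence repeats with period 3.
So b(907) = b(0 + ((907-0) mod 3)) = b(1) = 4.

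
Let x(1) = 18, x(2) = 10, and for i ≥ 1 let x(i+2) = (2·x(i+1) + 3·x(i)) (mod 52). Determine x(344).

Listing terms: x(1) = 18; x(2) = 10; x(3) = 22; x(4) = 22; x(5) = 6; x(6) = 26; x(7) = 18; x(8) = 10.
The sequence repeats with period 6.
So x(344) = x(1 + ((344-1) mod 6)) = x(2) = 10.

10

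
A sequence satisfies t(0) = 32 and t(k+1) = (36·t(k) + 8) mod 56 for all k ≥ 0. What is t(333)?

We have t(0) = 32; t(1) = 40; t(2) = 48; t(3) = 0; t(4) = 8; t(5) = 16; t(6) = 24; t(7) = 32.
Since t(7) = t(0) = 32, the sequence is periodic with period 7.
So t(333) = t(0 + ((333-0) mod 7)) = t(4) = 8.

8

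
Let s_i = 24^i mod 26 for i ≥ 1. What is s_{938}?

4

Listing terms: s_1 = 24; s_2 = 4; s_3 = 18; s_4 = 16; s_5 = 20; s_6 = 12; s_7 = 2; s_8 = 22; s_9 = 8; s_{10} = 10; s_{11} = 6; s_{12} = 14; s_{13} = 24.
The sequence repeats with period 12.
(938 - 1) mod 12 = 1, so s_{938} = s_2 = 4.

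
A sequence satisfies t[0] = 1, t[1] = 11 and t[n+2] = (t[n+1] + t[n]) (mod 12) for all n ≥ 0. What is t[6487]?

We have t[0] = 1,  t[1] = 11,  t[2] = 0,  t[3] = 11,  t[4] = 11,  t[5] = 10,  t[6] = 9,  t[7] = 7,  t[8] = 4,  t[9] = 11,  t[10] = 3,  t[11] = 2,  t[12] = 5,  t[13] = 7,  t[14] = 0,  t[15] = 7,  t[16] = 7,  t[17] = 2,  t[18] = 9,  t[19] = 11,  t[20] = 8,  t[21] = 7,  t[22] = 3,  t[23] = 10,  t[24] = 1,  t[25] = 11.
The sequence repeats with period 24.
(6487 - 0) mod 24 = 7, so t[6487] = t[7] = 7.

7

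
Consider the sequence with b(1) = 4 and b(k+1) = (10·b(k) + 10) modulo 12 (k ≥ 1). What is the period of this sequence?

Listing terms: b(1) = 4; b(2) = 2; b(3) = 6; b(4) = 10; b(5) = 2.
Since b(5) = b(2) = 2, the sequence is eventually periodic: after a pre-period of length 1 it cycles with period 3.

3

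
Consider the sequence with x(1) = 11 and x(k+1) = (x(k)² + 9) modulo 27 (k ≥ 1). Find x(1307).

Listing terms: x(1) = 11,  x(2) = 22,  x(3) = 7,  x(4) = 4,  x(5) = 25,  x(6) = 13,  x(7) = 16,  x(8) = 22.
Since x(8) = x(2) = 22, the sequence is eventually periodic: after a pre-period of length 1 it cycles with period 6.
For k ≥ 2, x(k) depends only on (k - 2) mod 6. (1307 - 2) mod 6 = 3, so x(1307) = x(5) = 25.

25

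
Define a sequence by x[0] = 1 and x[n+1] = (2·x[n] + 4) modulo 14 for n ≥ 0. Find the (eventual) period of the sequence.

We have x[0] = 1; x[1] = 6; x[2] = 2; x[3] = 8; x[4] = 6.
Since x[4] = x[1] = 6, the sequence is eventually periodic: after a pre-period of length 1 it cycles with period 3.

3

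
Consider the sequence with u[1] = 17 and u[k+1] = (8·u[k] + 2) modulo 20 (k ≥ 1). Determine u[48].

10

u[1] = 17; u[2] = 18; u[3] = 6; u[4] = 10; u[5] = 2; u[6] = 18.
Since u[6] = u[2] = 18, the sequence is eventually periodic: after a pre-period of length 1 it cycles with period 4.
For k ≥ 2, u[k] depends only on (k - 2) mod 4. (48 - 2) mod 4 = 2, so u[48] = u[4] = 10.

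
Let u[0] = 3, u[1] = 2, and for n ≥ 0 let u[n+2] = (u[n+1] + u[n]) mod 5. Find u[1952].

We have u[0] = 3,  u[1] = 2,  u[2] = 0,  u[3] = 2,  u[4] = 2,  u[5] = 4,  u[6] = 1,  u[7] = 0,  u[8] = 1,  u[9] = 1,  u[10] = 2,  u[11] = 3,  u[12] = 0,  u[13] = 3,  u[14] = 3,  u[15] = 1,  u[16] = 4,  u[17] = 0,  u[18] = 4,  u[19] = 4,  u[20] = 3,  u[21] = 2.
The sequence repeats with period 20.
(1952 - 0) mod 20 = 12, so u[1952] = u[12] = 0.

0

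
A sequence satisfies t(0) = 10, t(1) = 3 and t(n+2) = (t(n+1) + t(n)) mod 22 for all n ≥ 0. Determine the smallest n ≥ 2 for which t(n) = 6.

18

Listing terms: t(0) = 10; t(1) = 3; t(2) = 13; t(3) = 16; t(4) = 7; t(5) = 1; t(6) = 8; t(7) = 9; t(8) = 17; t(9) = 4; t(10) = 21; t(11) = 3; t(12) = 2; t(13) = 5; t(14) = 7; t(15) = 12; t(16) = 19; t(17) = 9; t(18) = 6; t(19) = 15; t(20) = 21; t(21) = 14; t(22) = 13; t(23) = 5; t(24) = 18; t(25) = 1; t(26) = 19; t(27) = 20; t(28) = 17; t(29) = 15; t(30) = 10; t(31) = 3.
The sequence repeats with period 30.
The value 6 first appears (with n ≥ 2) at t(18).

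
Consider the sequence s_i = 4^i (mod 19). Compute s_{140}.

s_1 = 4; s_2 = 16; s_3 = 7; s_4 = 9; s_5 = 17; s_6 = 11; s_7 = 6; s_8 = 5; s_9 = 1; s_{10} = 4.
The sequence repeats with period 9.
(140 - 1) mod 9 = 4, so s_{140} = s_5 = 17.

17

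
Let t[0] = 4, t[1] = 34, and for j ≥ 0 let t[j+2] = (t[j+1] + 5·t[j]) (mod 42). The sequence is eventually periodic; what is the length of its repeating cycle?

42

We have t[0] = 4,  t[1] = 34,  t[2] = 12,  t[3] = 14,  t[4] = 32,  t[5] = 18,  t[6] = 10,  t[7] = 16,  t[8] = 24,  t[9] = 20,  t[10] = 14,  t[11] = 30,  t[12] = 16,  t[13] = 40,  t[14] = 36,  t[15] = 26,  t[16] = 38,  t[17] = 0,  t[18] = 22,  t[19] = 22,  t[20] = 6,  t[21] = 32,  t[22] = 20,  t[23] = 12,  t[24] = 28,  t[25] = 4,  t[26] = 18,  t[27] = 38,  t[28] = 2,  t[29] = 24,  t[30] = 34,  t[31] = 28,  t[32] = 30,  t[33] = 2,  t[34] = 26,  t[35] = 36,  t[36] = 40,  t[37] = 10,  t[38] = 0,  t[39] = 8,  t[40] = 8,  t[41] = 6,  t[42] = 4,  t[43] = 34.
Since (t[42], t[43]) = (t[0], t[1]) = (4, 34) (two consecutive terms determine the rest), the sequence is periodic with period 42.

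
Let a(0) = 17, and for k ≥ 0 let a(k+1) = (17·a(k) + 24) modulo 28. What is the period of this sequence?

6

Listing terms: a(0) = 17; a(1) = 5; a(2) = 25; a(3) = 1; a(4) = 13; a(5) = 21; a(6) = 17.
The sequence repeats with period 6.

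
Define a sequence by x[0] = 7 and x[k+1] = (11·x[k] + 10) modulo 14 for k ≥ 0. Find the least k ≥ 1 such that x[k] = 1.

x[0] = 7, x[1] = 3, x[2] = 1, x[3] = 7.
The sequence repeats with period 3.
The value 1 first appears (with k ≥ 1) at x[2].

2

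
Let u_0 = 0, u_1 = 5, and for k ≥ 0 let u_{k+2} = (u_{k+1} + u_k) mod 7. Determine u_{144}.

0

We have u_0 = 0,  u_1 = 5,  u_2 = 5,  u_3 = 3,  u_4 = 1,  u_5 = 4,  u_6 = 5,  u_7 = 2,  u_8 = 0,  u_9 = 2,  u_{10} = 2,  u_{11} = 4,  u_{12} = 6,  u_{13} = 3,  u_{14} = 2,  u_{15} = 5,  u_{16} = 0,  u_{17} = 5.
The sequence repeats with period 16.
So u_{144} = u_{0 + ((144-0) mod 16)} = u_0 = 0.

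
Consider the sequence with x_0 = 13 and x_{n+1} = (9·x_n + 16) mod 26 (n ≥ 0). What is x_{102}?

x_0 = 13; x_1 = 3; x_2 = 17; x_3 = 13.
The sequence repeats with period 3.
So x_{102} = x_{0 + ((102-0) mod 3)} = x_0 = 13.

13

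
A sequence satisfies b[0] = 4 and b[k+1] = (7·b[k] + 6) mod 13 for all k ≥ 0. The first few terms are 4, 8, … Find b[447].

11

Listing terms: b[0] = 4,  b[1] = 8,  b[2] = 10,  b[3] = 11,  b[4] = 5,  b[5] = 2,  b[6] = 7,  b[7] = 3,  b[8] = 1,  b[9] = 0,  b[10] = 6,  b[11] = 9,  b[12] = 4.
Since b[12] = b[0] = 4, the sequence is periodic with period 12.
So b[447] = b[0 + ((447-0) mod 12)] = b[3] = 11.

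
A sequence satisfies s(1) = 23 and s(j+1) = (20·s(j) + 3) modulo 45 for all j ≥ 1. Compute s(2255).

We have s(1) = 23,  s(2) = 13,  s(3) = 38,  s(4) = 43,  s(5) = 8,  s(6) = 28,  s(7) = 23.
The sequence repeats with period 6.
(2255 - 1) mod 6 = 4, so s(2255) = s(5) = 8.

8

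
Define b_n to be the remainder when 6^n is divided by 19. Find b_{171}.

1

b_0 = 1; b_1 = 6; b_2 = 17; b_3 = 7; b_4 = 4; b_5 = 5; b_6 = 11; b_7 = 9; b_8 = 16; b_9 = 1.
Since b_9 = b_0 = 1, the sequence is periodic with period 9.
(171 - 0) mod 9 = 0, so b_{171} = b_0 = 1.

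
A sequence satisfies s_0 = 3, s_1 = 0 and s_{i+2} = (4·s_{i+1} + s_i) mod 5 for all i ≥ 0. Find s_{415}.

4

Listing terms: s_0 = 3,  s_1 = 0,  s_2 = 3,  s_3 = 2,  s_4 = 1,  s_5 = 1,  s_6 = 0,  s_7 = 1,  s_8 = 4,  s_9 = 2,  s_{10} = 2,  s_{11} = 0,  s_{12} = 2,  s_{13} = 3,  s_{14} = 4,  s_{15} = 4,  s_{16} = 0,  s_{17} = 4,  s_{18} = 1,  s_{19} = 3,  s_{20} = 3,  s_{21} = 0.
The sequence repeats with period 20.
(415 - 0) mod 20 = 15, so s_{415} = s_{15} = 4.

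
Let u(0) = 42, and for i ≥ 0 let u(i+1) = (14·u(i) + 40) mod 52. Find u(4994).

u(0) = 42,  u(1) = 4,  u(2) = 44,  u(3) = 32,  u(4) = 20,  u(5) = 8,  u(6) = 48,  u(7) = 36,  u(8) = 24,  u(9) = 12,  u(10) = 0,  u(11) = 40,  u(12) = 28,  u(13) = 16,  u(14) = 4.
Since u(14) = u(1) = 4, the sequence is eventually periodic: after a pre-period of length 1 it cycles with period 13.
For i ≥ 1, u(i) depends only on (i - 1) mod 13. (4994 - 1) mod 13 = 1, so u(4994) = u(2) = 44.

44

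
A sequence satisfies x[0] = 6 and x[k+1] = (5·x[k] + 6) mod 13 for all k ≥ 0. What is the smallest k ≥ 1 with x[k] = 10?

Listing terms: x[0] = 6, x[1] = 10, x[2] = 4, x[3] = 0, x[4] = 6.
The sequence repeats with period 4.
The value 10 first appears (with k ≥ 1) at x[1].

1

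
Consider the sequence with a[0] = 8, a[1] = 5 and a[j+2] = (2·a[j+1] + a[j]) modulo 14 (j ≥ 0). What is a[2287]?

We have a[0] = 8; a[1] = 5; a[2] = 4; a[3] = 13; a[4] = 2; a[5] = 3; a[6] = 8; a[7] = 5.
The sequence repeats with period 6.
So a[2287] = a[0 + ((2287-0) mod 6)] = a[1] = 5.

5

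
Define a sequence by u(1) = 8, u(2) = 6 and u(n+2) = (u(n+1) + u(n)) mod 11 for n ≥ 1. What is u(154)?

9

Listing terms: u(1) = 8, u(2) = 6, u(3) = 3, u(4) = 9, u(5) = 1, u(6) = 10, u(7) = 0, u(8) = 10, u(9) = 10, u(10) = 9, u(11) = 8, u(12) = 6.
Since (u(11), u(12)) = (u(1), u(2)) = (8, 6) (two consecutive terms determine the rest), the sequence is periodic with period 10.
So u(154) = u(1 + ((154-1) mod 10)) = u(4) = 9.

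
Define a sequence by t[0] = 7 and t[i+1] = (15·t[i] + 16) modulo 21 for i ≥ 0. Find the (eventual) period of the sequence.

7

Computing terms: t[0] = 7; t[1] = 16; t[2] = 4; t[3] = 13; t[4] = 1; t[5] = 10; t[6] = 19; t[7] = 7.
Since t[7] = t[0] = 7, the sequence is periodic with period 7.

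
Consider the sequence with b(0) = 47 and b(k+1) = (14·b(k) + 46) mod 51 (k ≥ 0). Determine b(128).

Computing terms: b(0) = 47, b(1) = 41, b(2) = 8, b(3) = 5, b(4) = 14, b(5) = 38, b(6) = 17, b(7) = 29, b(8) = 44, b(9) = 50, b(10) = 32, b(11) = 35, b(12) = 26, b(13) = 2, b(14) = 23, b(15) = 11, b(16) = 47.
The sequence repeats with period 16.
(128 - 0) mod 16 = 0, so b(128) = b(0) = 47.

47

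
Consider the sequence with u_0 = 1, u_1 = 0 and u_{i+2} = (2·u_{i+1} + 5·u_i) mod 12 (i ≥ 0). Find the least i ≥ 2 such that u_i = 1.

Listing terms: u_0 = 1; u_1 = 0; u_2 = 5; u_3 = 10; u_4 = 9; u_5 = 8; u_6 = 1; u_7 = 6; u_8 = 5; u_9 = 4; u_{10} = 9; u_{11} = 2; u_{12} = 1; u_{13} = 0.
Since (u_{12}, u_{13}) = (u_0, u_1) = (1, 0) (two consecutive terms determine the rest), the sequence is periodic with period 12.
The value 1 first appears (with i ≥ 2) at u_6.

6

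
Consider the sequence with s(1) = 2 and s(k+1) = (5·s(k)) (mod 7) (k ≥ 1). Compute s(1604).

3

We have s(1) = 2, s(2) = 3, s(3) = 1, s(4) = 5, s(5) = 4, s(6) = 6, s(7) = 2.
Since s(7) = s(1) = 2, the sequence is periodic with period 6.
(1604 - 1) mod 6 = 1, so s(1604) = s(2) = 3.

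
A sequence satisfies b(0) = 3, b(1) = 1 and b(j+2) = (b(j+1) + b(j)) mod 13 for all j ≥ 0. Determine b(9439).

5

We have b(0) = 3, b(1) = 1, b(2) = 4, b(3) = 5, b(4) = 9, b(5) = 1, b(6) = 10, b(7) = 11, b(8) = 8, b(9) = 6, b(10) = 1, b(11) = 7, b(12) = 8, b(13) = 2, b(14) = 10, b(15) = 12, b(16) = 9, b(17) = 8, b(18) = 4, b(19) = 12, b(20) = 3, b(21) = 2, b(22) = 5, b(23) = 7, b(24) = 12, b(25) = 6, b(26) = 5, b(27) = 11, b(28) = 3, b(29) = 1.
Since (b(28), b(29)) = (b(0), b(1)) = (3, 1) (two consecutive terms determine the rest), the sequence is periodic with period 28.
(9439 - 0) mod 28 = 3, so b(9439) = b(3) = 5.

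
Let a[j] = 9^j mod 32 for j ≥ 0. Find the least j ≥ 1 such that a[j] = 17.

2

Computing terms: a[0] = 1, a[1] = 9, a[2] = 17, a[3] = 25, a[4] = 1.
Since a[4] = a[0] = 1, the sequence is periodic with period 4.
The value 17 first appears (with j ≥ 1) at a[2].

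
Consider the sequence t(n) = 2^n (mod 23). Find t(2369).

t(1) = 2,  t(2) = 4,  t(3) = 8,  t(4) = 16,  t(5) = 9,  t(6) = 18,  t(7) = 13,  t(8) = 3,  t(9) = 6,  t(10) = 12,  t(11) = 1,  t(12) = 2.
Since t(12) = t(1) = 2, the sequence is periodic with period 11.
(2369 - 1) mod 11 = 3, so t(2369) = t(4) = 16.

16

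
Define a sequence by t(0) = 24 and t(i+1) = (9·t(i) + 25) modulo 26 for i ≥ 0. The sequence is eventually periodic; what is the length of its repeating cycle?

t(0) = 24; t(1) = 7; t(2) = 10; t(3) = 11; t(4) = 20; t(5) = 23; t(6) = 24.
The sequence repeats with period 6.

6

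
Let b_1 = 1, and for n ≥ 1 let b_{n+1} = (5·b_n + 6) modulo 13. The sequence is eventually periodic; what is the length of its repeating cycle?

4

Computing terms: b_1 = 1; b_2 = 11; b_3 = 9; b_4 = 12; b_5 = 1.
The sequence repeats with period 4.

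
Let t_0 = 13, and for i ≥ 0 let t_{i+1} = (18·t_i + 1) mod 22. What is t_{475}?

5

We have t_0 = 13, t_1 = 15, t_2 = 7, t_3 = 17, t_4 = 21, t_5 = 5, t_6 = 3, t_7 = 11, t_8 = 1, t_9 = 19, t_{10} = 13.
The sequence repeats with period 10.
So t_{475} = t_{0 + ((475-0) mod 10)} = t_5 = 5.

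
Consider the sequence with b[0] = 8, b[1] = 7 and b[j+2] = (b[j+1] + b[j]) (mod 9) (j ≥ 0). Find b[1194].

We have b[0] = 8; b[1] = 7; b[2] = 6; b[3] = 4; b[4] = 1; b[5] = 5; b[6] = 6; b[7] = 2; b[8] = 8; b[9] = 1; b[10] = 0; b[11] = 1; b[12] = 1; b[13] = 2; b[14] = 3; b[15] = 5; b[16] = 8; b[17] = 4; b[18] = 3; b[19] = 7; b[20] = 1; b[21] = 8; b[22] = 0; b[23] = 8; b[24] = 8; b[25] = 7.
The sequence repeats with period 24.
So b[1194] = b[0 + ((1194-0) mod 24)] = b[18] = 3.

3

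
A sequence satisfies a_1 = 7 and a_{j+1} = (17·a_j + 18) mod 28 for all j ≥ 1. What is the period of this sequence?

6

Listing terms: a_1 = 7,  a_2 = 25,  a_3 = 23,  a_4 = 17,  a_5 = 27,  a_6 = 1,  a_7 = 7.
Since a_7 = a_1 = 7, the sequence is periodic with period 6.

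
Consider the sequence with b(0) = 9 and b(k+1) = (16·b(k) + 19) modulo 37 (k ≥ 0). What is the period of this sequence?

9

b(0) = 9, b(1) = 15, b(2) = 0, b(3) = 19, b(4) = 27, b(5) = 7, b(6) = 20, b(7) = 6, b(8) = 4, b(9) = 9.
The sequence repeats with period 9.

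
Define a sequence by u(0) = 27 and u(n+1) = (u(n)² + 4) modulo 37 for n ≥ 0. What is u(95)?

4

Listing terms: u(0) = 27, u(1) = 30, u(2) = 16, u(3) = 1, u(4) = 5, u(5) = 29, u(6) = 31, u(7) = 3, u(8) = 13, u(9) = 25, u(10) = 0, u(11) = 4, u(12) = 20, u(13) = 34, u(14) = 13.
Since u(14) = u(8) = 13, the sequence is eventually periodic: after a pre-period of length 8 it cycles with period 6.
For n ≥ 8, u(n) depends only on (n - 8) mod 6. (95 - 8) mod 6 = 3, so u(95) = u(11) = 4.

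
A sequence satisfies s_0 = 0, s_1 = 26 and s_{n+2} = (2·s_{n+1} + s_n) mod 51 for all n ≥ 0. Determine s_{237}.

28

We have s_0 = 0; s_1 = 26; s_2 = 1; s_3 = 28; s_4 = 6; s_5 = 40; s_6 = 35; s_7 = 8; s_8 = 0; s_9 = 8; s_{10} = 16; s_{11} = 40; s_{12} = 45; s_{13} = 28; s_{14} = 50; s_{15} = 26; s_{16} = 0; s_{17} = 26.
The sequence repeats with period 16.
So s_{237} = s_{0 + ((237-0) mod 16)} = s_{13} = 28.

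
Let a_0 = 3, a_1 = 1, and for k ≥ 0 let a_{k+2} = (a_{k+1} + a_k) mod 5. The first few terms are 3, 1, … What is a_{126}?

Listing terms: a_0 = 3, a_1 = 1, a_2 = 4, a_3 = 0, a_4 = 4, a_5 = 4, a_6 = 3, a_7 = 2, a_8 = 0, a_9 = 2, a_{10} = 2, a_{11} = 4, a_{12} = 1, a_{13} = 0, a_{14} = 1, a_{15} = 1, a_{16} = 2, a_{17} = 3, a_{18} = 0, a_{19} = 3, a_{20} = 3, a_{21} = 1.
Since (a_{20}, a_{21}) = (a_0, a_1) = (3, 1) (two consecutive terms determine the rest), the sequence is periodic with period 20.
So a_{126} = a_{0 + ((126-0) mod 20)} = a_6 = 3.

3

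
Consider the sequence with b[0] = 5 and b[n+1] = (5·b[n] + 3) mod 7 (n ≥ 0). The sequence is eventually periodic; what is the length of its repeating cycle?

Computing terms: b[0] = 5, b[1] = 0, b[2] = 3, b[3] = 4, b[4] = 2, b[5] = 6, b[6] = 5.
The sequence repeats with period 6.

6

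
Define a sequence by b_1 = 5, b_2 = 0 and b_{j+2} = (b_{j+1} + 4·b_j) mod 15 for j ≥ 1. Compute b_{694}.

We have b_1 = 5; b_2 = 0; b_3 = 5; b_4 = 5; b_5 = 10; b_6 = 0; b_7 = 10; b_8 = 10; b_9 = 5; b_{10} = 0.
Since (b_9, b_{10}) = (b_1, b_2) = (5, 0) (two consecutive terms determine the rest), the sequence is periodic with period 8.
(694 - 1) mod 8 = 5, so b_{694} = b_6 = 0.

0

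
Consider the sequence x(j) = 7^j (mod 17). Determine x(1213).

Computing terms: x(0) = 1, x(1) = 7, x(2) = 15, x(3) = 3, x(4) = 4, x(5) = 11, x(6) = 9, x(7) = 12, x(8) = 16, x(9) = 10, x(10) = 2, x(11) = 14, x(12) = 13, x(13) = 6, x(14) = 8, x(15) = 5, x(16) = 1.
The sequence repeats with period 16.
So x(1213) = x(0 + ((1213-0) mod 16)) = x(13) = 6.

6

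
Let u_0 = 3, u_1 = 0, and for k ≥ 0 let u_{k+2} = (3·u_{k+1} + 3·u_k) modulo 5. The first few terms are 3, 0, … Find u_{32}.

Computing terms: u_0 = 3; u_1 = 0; u_2 = 4; u_3 = 2; u_4 = 3; u_5 = 0.
Since (u_4, u_5) = (u_0, u_1) = (3, 0) (two consecutive terms determine the rest), the sequence is periodic with period 4.
(32 - 0) mod 4 = 0, so u_{32} = u_0 = 3.

3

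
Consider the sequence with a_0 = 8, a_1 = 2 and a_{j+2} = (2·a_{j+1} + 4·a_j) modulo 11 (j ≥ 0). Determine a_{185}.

a_0 = 8,  a_1 = 2,  a_2 = 3,  a_3 = 3,  a_4 = 7,  a_5 = 4,  a_6 = 3,  a_7 = 0,  a_8 = 1,  a_9 = 2,  a_{10} = 8,  a_{11} = 2.
Since (a_{10}, a_{11}) = (a_0, a_1) = (8, 2) (two consecutive terms determine the rest), the sequence is periodic with period 10.
So a_{185} = a_{0 + ((185-0) mod 10)} = a_5 = 4.

4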